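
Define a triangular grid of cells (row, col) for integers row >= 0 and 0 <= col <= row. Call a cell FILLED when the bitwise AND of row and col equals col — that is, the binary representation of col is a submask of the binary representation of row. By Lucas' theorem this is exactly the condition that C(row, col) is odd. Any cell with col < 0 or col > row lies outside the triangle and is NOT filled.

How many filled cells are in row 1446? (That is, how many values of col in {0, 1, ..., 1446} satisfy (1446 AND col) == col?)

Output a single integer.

1446 in binary = 10110100110
popcount(1446) = number of 1-bits in 10110100110 = 6
A col c satisfies (1446 AND c) == c iff every set bit of c is also set in 1446; each of the 6 set bits of 1446 can independently be on or off in c.
count = 2^6 = 64

Answer: 64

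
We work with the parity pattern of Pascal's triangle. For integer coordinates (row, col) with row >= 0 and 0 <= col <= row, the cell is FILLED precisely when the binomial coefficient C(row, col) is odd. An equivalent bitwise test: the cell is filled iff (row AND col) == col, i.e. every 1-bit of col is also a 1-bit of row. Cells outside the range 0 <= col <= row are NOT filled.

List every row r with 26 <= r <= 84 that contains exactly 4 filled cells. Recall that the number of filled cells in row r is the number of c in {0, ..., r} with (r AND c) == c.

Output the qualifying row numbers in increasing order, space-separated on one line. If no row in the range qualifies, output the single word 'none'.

Row r has 2^popcount(r) filled cells, so we need popcount(r) = log2(4) = 2.
Scan r = 26..84 and keep those with exactly 2 one-bits:
r=26=11010 popcount=3 -> skip
r=27=11011 popcount=4 -> skip
r=28=11100 popcount=3 -> skip
r=29=11101 popcount=4 -> skip
r=30=11110 popcount=4 -> skip
r=31=11111 popcount=5 -> skip
r=32=100000 popcount=1 -> skip
r=33=100001 popcount=2 -> KEEP
r=34=100010 popcount=2 -> KEEP
r=35=100011 popcount=3 -> skip
r=36=100100 popcount=2 -> KEEP
r=37=100101 popcount=3 -> skip
r=38=100110 popcount=3 -> skip
r=39=100111 popcount=4 -> skip
r=40=101000 popcount=2 -> KEEP
r=41=101001 popcount=3 -> skip
r=42=101010 popcount=3 -> skip
r=43=101011 popcount=4 -> skip
r=44=101100 popcount=3 -> skip
r=45=101101 popcount=4 -> skip
r=46=101110 popcount=4 -> skip
r=47=101111 popcount=5 -> skip
r=48=110000 popcount=2 -> KEEP
r=49=110001 popcount=3 -> skip
r=50=110010 popcount=3 -> skip
r=51=110011 popcount=4 -> skip
r=52=110100 popcount=3 -> skip
r=53=110101 popcount=4 -> skip
r=54=110110 popcount=4 -> skip
r=55=110111 popcount=5 -> skip
r=56=111000 popcount=3 -> skip
r=57=111001 popcount=4 -> skip
r=58=111010 popcount=4 -> skip
r=59=111011 popcount=5 -> skip
r=60=111100 popcount=4 -> skip
r=61=111101 popcount=5 -> skip
r=62=111110 popcount=5 -> skip
r=63=111111 popcount=6 -> skip
r=64=1000000 popcount=1 -> skip
r=65=1000001 popcount=2 -> KEEP
r=66=1000010 popcount=2 -> KEEP
r=67=1000011 popcount=3 -> skip
r=68=1000100 popcount=2 -> KEEP
r=69=1000101 popcount=3 -> skip
r=70=1000110 popcount=3 -> skip
r=71=1000111 popcount=4 -> skip
r=72=1001000 popcount=2 -> KEEP
r=73=1001001 popcount=3 -> skip
r=74=1001010 popcount=3 -> skip
r=75=1001011 popcount=4 -> skip
r=76=1001100 popcount=3 -> skip
r=77=1001101 popcount=4 -> skip
r=78=1001110 popcount=4 -> skip
r=79=1001111 popcount=5 -> skip
r=80=1010000 popcount=2 -> KEEP
r=81=1010001 popcount=3 -> skip
r=82=1010010 popcount=3 -> skip
r=83=1010011 popcount=4 -> skip
r=84=1010100 popcount=3 -> skip
Kept rows: 33 34 36 40 48 65 66 68 72 80

Answer: 33 34 36 40 48 65 66 68 72 80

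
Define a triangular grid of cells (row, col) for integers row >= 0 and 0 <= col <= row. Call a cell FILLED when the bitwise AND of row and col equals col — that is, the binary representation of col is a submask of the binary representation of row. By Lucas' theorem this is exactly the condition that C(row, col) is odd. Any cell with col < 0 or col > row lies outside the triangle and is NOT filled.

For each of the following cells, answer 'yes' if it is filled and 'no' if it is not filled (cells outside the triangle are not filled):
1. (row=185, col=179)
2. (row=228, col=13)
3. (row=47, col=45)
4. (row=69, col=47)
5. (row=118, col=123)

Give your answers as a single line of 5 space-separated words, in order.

Answer: no no yes no no

Derivation:
(185,179): row=0b10111001, col=0b10110011, row AND col = 0b10110001 = 177; 177 != 179 -> empty
(228,13): row=0b11100100, col=0b1101, row AND col = 0b100 = 4; 4 != 13 -> empty
(47,45): row=0b101111, col=0b101101, row AND col = 0b101101 = 45; 45 == 45 -> filled
(69,47): row=0b1000101, col=0b101111, row AND col = 0b101 = 5; 5 != 47 -> empty
(118,123): col outside [0, 118] -> not filled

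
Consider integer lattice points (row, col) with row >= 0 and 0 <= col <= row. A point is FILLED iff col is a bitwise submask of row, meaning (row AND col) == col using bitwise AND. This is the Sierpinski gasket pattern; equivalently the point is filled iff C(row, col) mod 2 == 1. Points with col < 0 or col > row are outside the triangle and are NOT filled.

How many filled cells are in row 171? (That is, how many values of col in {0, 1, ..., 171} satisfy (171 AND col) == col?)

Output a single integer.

Answer: 32

Derivation:
171 in binary = 10101011
popcount(171) = number of 1-bits in 10101011 = 5
A col c satisfies (171 AND c) == c iff every set bit of c is also set in 171; each of the 5 set bits of 171 can independently be on or off in c.
count = 2^5 = 32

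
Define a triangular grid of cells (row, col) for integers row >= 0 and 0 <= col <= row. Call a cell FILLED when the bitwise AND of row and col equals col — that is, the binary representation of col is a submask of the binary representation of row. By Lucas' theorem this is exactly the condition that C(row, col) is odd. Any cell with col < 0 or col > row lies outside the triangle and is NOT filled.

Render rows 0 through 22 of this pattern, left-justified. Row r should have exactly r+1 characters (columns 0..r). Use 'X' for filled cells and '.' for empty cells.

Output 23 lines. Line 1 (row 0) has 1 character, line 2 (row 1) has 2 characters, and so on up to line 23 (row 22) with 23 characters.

Answer: X
XX
X.X
XXXX
X...X
XX..XX
X.X.X.X
XXXXXXXX
X.......X
XX......XX
X.X.....X.X
XXXX....XXXX
X...X...X...X
XX..XX..XX..XX
X.X.X.X.X.X.X.X
XXXXXXXXXXXXXXXX
X...............X
XX..............XX
X.X.............X.X
XXXX............XXXX
X...X...........X...X
XX..XX..........XX..XX
X.X.X.X.........X.X.X.X

Derivation:
r0=0: X
r1=1: XX
r2=10: X.X
r3=11: XXXX
r4=100: X...X
r5=101: XX..XX
r6=110: X.X.X.X
r7=111: XXXXXXXX
r8=1000: X.......X
r9=1001: XX......XX
r10=1010: X.X.....X.X
r11=1011: XXXX....XXXX
r12=1100: X...X...X...X
r13=1101: XX..XX..XX..XX
r14=1110: X.X.X.X.X.X.X.X
r15=1111: XXXXXXXXXXXXXXXX
r16=10000: X...............X
r17=10001: XX..............XX
r18=10010: X.X.............X.X
r19=10011: XXXX............XXXX
r20=10100: X...X...........X...X
r21=10101: XX..XX..........XX..XX
r22=10110: X.X.X.X.........X.X.X.X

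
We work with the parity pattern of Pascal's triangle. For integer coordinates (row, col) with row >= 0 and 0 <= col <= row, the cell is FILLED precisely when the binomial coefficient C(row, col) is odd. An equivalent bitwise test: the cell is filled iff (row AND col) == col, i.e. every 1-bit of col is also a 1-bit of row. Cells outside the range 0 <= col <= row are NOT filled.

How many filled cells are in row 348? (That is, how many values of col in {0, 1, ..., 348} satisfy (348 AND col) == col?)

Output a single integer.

348 in binary = 101011100
popcount(348) = number of 1-bits in 101011100 = 5
A col c satisfies (348 AND c) == c iff every set bit of c is also set in 348; each of the 5 set bits of 348 can independently be on or off in c.
count = 2^5 = 32

Answer: 32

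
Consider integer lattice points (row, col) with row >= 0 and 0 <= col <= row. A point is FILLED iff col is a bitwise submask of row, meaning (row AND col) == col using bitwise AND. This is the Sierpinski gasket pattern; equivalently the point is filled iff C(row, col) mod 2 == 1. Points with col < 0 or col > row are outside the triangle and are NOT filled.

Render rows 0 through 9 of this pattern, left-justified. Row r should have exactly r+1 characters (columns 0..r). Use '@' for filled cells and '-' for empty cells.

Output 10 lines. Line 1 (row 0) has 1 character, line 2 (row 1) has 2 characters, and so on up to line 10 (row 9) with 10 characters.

r0=0: @
r1=1: @@
r2=10: @-@
r3=11: @@@@
r4=100: @---@
r5=101: @@--@@
r6=110: @-@-@-@
r7=111: @@@@@@@@
r8=1000: @-------@
r9=1001: @@------@@

Answer: @
@@
@-@
@@@@
@---@
@@--@@
@-@-@-@
@@@@@@@@
@-------@
@@------@@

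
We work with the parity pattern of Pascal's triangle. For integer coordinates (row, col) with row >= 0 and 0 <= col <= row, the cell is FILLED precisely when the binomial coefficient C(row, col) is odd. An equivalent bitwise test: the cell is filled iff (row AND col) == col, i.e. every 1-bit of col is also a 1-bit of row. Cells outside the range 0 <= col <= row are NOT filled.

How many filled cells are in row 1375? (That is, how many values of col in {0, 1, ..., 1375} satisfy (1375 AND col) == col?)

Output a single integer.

Answer: 256

Derivation:
1375 in binary = 10101011111
popcount(1375) = number of 1-bits in 10101011111 = 8
A col c satisfies (1375 AND c) == c iff every set bit of c is also set in 1375; each of the 8 set bits of 1375 can independently be on or off in c.
count = 2^8 = 256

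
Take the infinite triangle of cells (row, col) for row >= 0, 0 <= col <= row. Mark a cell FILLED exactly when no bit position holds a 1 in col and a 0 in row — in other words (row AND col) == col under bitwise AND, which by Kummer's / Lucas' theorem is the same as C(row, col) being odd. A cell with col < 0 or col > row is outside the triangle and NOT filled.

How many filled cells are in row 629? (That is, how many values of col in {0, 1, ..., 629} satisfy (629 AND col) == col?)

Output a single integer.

Answer: 64

Derivation:
629 in binary = 1001110101
popcount(629) = number of 1-bits in 1001110101 = 6
A col c satisfies (629 AND c) == c iff every set bit of c is also set in 629; each of the 6 set bits of 629 can independently be on or off in c.
count = 2^6 = 64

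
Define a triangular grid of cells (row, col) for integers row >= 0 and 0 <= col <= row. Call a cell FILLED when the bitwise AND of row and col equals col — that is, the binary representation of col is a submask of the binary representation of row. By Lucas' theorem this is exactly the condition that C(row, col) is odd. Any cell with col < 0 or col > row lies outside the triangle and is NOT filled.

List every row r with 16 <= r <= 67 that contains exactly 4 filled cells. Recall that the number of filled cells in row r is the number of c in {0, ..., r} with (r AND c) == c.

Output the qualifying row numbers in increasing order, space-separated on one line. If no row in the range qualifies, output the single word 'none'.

Answer: 17 18 20 24 33 34 36 40 48 65 66

Derivation:
Row r has 2^popcount(r) filled cells, so we need popcount(r) = log2(4) = 2.
Scan r = 16..67 and keep those with exactly 2 one-bits:
r=16=10000 popcount=1 -> skip
r=17=10001 popcount=2 -> KEEP
r=18=10010 popcount=2 -> KEEP
r=19=10011 popcount=3 -> skip
r=20=10100 popcount=2 -> KEEP
r=21=10101 popcount=3 -> skip
r=22=10110 popcount=3 -> skip
r=23=10111 popcount=4 -> skip
r=24=11000 popcount=2 -> KEEP
r=25=11001 popcount=3 -> skip
r=26=11010 popcount=3 -> skip
r=27=11011 popcount=4 -> skip
r=28=11100 popcount=3 -> skip
r=29=11101 popcount=4 -> skip
r=30=11110 popcount=4 -> skip
r=31=11111 popcount=5 -> skip
r=32=100000 popcount=1 -> skip
r=33=100001 popcount=2 -> KEEP
r=34=100010 popcount=2 -> KEEP
r=35=100011 popcount=3 -> skip
r=36=100100 popcount=2 -> KEEP
r=37=100101 popcount=3 -> skip
r=38=100110 popcount=3 -> skip
r=39=100111 popcount=4 -> skip
r=40=101000 popcount=2 -> KEEP
r=41=101001 popcount=3 -> skip
r=42=101010 popcount=3 -> skip
r=43=101011 popcount=4 -> skip
r=44=101100 popcount=3 -> skip
r=45=101101 popcount=4 -> skip
r=46=101110 popcount=4 -> skip
r=47=101111 popcount=5 -> skip
r=48=110000 popcount=2 -> KEEP
r=49=110001 popcount=3 -> skip
r=50=110010 popcount=3 -> skip
r=51=110011 popcount=4 -> skip
r=52=110100 popcount=3 -> skip
r=53=110101 popcount=4 -> skip
r=54=110110 popcount=4 -> skip
r=55=110111 popcount=5 -> skip
r=56=111000 popcount=3 -> skip
r=57=111001 popcount=4 -> skip
r=58=111010 popcount=4 -> skip
r=59=111011 popcount=5 -> skip
r=60=111100 popcount=4 -> skip
r=61=111101 popcount=5 -> skip
r=62=111110 popcount=5 -> skip
r=63=111111 popcount=6 -> skip
r=64=1000000 popcount=1 -> skip
r=65=1000001 popcount=2 -> KEEP
r=66=1000010 popcount=2 -> KEEP
r=67=1000011 popcount=3 -> skip
Kept rows: 17 18 20 24 33 34 36 40 48 65 66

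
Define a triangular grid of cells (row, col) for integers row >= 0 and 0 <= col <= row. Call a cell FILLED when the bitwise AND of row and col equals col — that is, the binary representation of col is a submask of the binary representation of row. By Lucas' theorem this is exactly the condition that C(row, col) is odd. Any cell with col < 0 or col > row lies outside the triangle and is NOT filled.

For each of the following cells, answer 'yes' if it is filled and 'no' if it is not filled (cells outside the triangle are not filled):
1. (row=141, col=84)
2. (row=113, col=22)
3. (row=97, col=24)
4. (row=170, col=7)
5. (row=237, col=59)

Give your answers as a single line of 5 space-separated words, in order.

Answer: no no no no no

Derivation:
(141,84): row=0b10001101, col=0b1010100, row AND col = 0b100 = 4; 4 != 84 -> empty
(113,22): row=0b1110001, col=0b10110, row AND col = 0b10000 = 16; 16 != 22 -> empty
(97,24): row=0b1100001, col=0b11000, row AND col = 0b0 = 0; 0 != 24 -> empty
(170,7): row=0b10101010, col=0b111, row AND col = 0b10 = 2; 2 != 7 -> empty
(237,59): row=0b11101101, col=0b111011, row AND col = 0b101001 = 41; 41 != 59 -> empty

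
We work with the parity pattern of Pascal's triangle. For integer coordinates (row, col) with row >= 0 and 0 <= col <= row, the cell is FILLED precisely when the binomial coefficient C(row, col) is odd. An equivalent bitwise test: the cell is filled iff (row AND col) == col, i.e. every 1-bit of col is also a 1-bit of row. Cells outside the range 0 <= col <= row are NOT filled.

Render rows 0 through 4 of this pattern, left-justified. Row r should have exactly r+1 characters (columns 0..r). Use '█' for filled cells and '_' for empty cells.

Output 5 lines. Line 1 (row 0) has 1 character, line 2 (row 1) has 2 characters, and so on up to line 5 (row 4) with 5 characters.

Answer: █
██
█_█
████
█___█

Derivation:
r0=0: █
r1=1: ██
r2=10: █_█
r3=11: ████
r4=100: █___█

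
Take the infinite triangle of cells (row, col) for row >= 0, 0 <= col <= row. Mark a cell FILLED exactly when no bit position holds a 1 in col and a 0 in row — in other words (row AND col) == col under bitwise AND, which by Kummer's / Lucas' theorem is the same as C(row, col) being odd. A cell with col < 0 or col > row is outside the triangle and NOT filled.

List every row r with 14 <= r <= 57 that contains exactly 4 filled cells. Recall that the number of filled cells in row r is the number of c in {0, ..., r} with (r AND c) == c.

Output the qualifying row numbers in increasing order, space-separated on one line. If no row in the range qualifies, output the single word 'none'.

Answer: 17 18 20 24 33 34 36 40 48

Derivation:
Row r has 2^popcount(r) filled cells, so we need popcount(r) = log2(4) = 2.
Scan r = 14..57 and keep those with exactly 2 one-bits:
r=14=1110 popcount=3 -> skip
r=15=1111 popcount=4 -> skip
r=16=10000 popcount=1 -> skip
r=17=10001 popcount=2 -> KEEP
r=18=10010 popcount=2 -> KEEP
r=19=10011 popcount=3 -> skip
r=20=10100 popcount=2 -> KEEP
r=21=10101 popcount=3 -> skip
r=22=10110 popcount=3 -> skip
r=23=10111 popcount=4 -> skip
r=24=11000 popcount=2 -> KEEP
r=25=11001 popcount=3 -> skip
r=26=11010 popcount=3 -> skip
r=27=11011 popcount=4 -> skip
r=28=11100 popcount=3 -> skip
r=29=11101 popcount=4 -> skip
r=30=11110 popcount=4 -> skip
r=31=11111 popcount=5 -> skip
r=32=100000 popcount=1 -> skip
r=33=100001 popcount=2 -> KEEP
r=34=100010 popcount=2 -> KEEP
r=35=100011 popcount=3 -> skip
r=36=100100 popcount=2 -> KEEP
r=37=100101 popcount=3 -> skip
r=38=100110 popcount=3 -> skip
r=39=100111 popcount=4 -> skip
r=40=101000 popcount=2 -> KEEP
r=41=101001 popcount=3 -> skip
r=42=101010 popcount=3 -> skip
r=43=101011 popcount=4 -> skip
r=44=101100 popcount=3 -> skip
r=45=101101 popcount=4 -> skip
r=46=101110 popcount=4 -> skip
r=47=101111 popcount=5 -> skip
r=48=110000 popcount=2 -> KEEP
r=49=110001 popcount=3 -> skip
r=50=110010 popcount=3 -> skip
r=51=110011 popcount=4 -> skip
r=52=110100 popcount=3 -> skip
r=53=110101 popcount=4 -> skip
r=54=110110 popcount=4 -> skip
r=55=110111 popcount=5 -> skip
r=56=111000 popcount=3 -> skip
r=57=111001 popcount=4 -> skip
Kept rows: 17 18 20 24 33 34 36 40 48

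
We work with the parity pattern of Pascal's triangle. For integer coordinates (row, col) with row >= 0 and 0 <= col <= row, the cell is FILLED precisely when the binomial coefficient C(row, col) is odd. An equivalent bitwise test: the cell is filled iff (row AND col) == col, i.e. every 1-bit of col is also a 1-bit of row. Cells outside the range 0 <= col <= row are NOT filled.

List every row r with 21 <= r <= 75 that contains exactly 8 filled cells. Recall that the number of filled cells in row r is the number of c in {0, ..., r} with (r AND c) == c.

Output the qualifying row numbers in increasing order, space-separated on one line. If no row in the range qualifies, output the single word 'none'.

Row r has 2^popcount(r) filled cells, so we need popcount(r) = log2(8) = 3.
Scan r = 21..75 and keep those with exactly 3 one-bits:
r=21=10101 popcount=3 -> KEEP
r=22=10110 popcount=3 -> KEEP
r=23=10111 popcount=4 -> skip
r=24=11000 popcount=2 -> skip
r=25=11001 popcount=3 -> KEEP
r=26=11010 popcount=3 -> KEEP
r=27=11011 popcount=4 -> skip
r=28=11100 popcount=3 -> KEEP
r=29=11101 popcount=4 -> skip
r=30=11110 popcount=4 -> skip
r=31=11111 popcount=5 -> skip
r=32=100000 popcount=1 -> skip
r=33=100001 popcount=2 -> skip
r=34=100010 popcount=2 -> skip
r=35=100011 popcount=3 -> KEEP
r=36=100100 popcount=2 -> skip
r=37=100101 popcount=3 -> KEEP
r=38=100110 popcount=3 -> KEEP
r=39=100111 popcount=4 -> skip
r=40=101000 popcount=2 -> skip
r=41=101001 popcount=3 -> KEEP
r=42=101010 popcount=3 -> KEEP
r=43=101011 popcount=4 -> skip
r=44=101100 popcount=3 -> KEEP
r=45=101101 popcount=4 -> skip
r=46=101110 popcount=4 -> skip
r=47=101111 popcount=5 -> skip
r=48=110000 popcount=2 -> skip
r=49=110001 popcount=3 -> KEEP
r=50=110010 popcount=3 -> KEEP
r=51=110011 popcount=4 -> skip
r=52=110100 popcount=3 -> KEEP
r=53=110101 popcount=4 -> skip
r=54=110110 popcount=4 -> skip
r=55=110111 popcount=5 -> skip
r=56=111000 popcount=3 -> KEEP
r=57=111001 popcount=4 -> skip
r=58=111010 popcount=4 -> skip
r=59=111011 popcount=5 -> skip
r=60=111100 popcount=4 -> skip
r=61=111101 popcount=5 -> skip
r=62=111110 popcount=5 -> skip
r=63=111111 popcount=6 -> skip
r=64=1000000 popcount=1 -> skip
r=65=1000001 popcount=2 -> skip
r=66=1000010 popcount=2 -> skip
r=67=1000011 popcount=3 -> KEEP
r=68=1000100 popcount=2 -> skip
r=69=1000101 popcount=3 -> KEEP
r=70=1000110 popcount=3 -> KEEP
r=71=1000111 popcount=4 -> skip
r=72=1001000 popcount=2 -> skip
r=73=1001001 popcount=3 -> KEEP
r=74=1001010 popcount=3 -> KEEP
r=75=1001011 popcount=4 -> skip
Kept rows: 21 22 25 26 28 35 37 38 41 42 44 49 50 52 56 67 69 70 73 74

Answer: 21 22 25 26 28 35 37 38 41 42 44 49 50 52 56 67 69 70 73 74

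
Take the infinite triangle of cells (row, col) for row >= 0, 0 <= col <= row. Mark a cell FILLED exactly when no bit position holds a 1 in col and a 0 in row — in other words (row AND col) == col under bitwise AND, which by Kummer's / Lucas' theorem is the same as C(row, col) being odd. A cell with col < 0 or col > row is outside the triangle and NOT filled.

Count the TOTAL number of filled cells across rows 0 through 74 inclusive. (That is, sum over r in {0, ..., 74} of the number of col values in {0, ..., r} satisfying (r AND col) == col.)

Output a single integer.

Answer: 803

Derivation:
r0=0 pc0: +1 =1
r1=1 pc1: +2 =3
r2=10 pc1: +2 =5
r3=11 pc2: +4 =9
r4=100 pc1: +2 =11
r5=101 pc2: +4 =15
r6=110 pc2: +4 =19
r7=111 pc3: +8 =27
r8=1000 pc1: +2 =29
r9=1001 pc2: +4 =33
r10=1010 pc2: +4 =37
r11=1011 pc3: +8 =45
r12=1100 pc2: +4 =49
r13=1101 pc3: +8 =57
r14=1110 pc3: +8 =65
r15=1111 pc4: +16 =81
r16=10000 pc1: +2 =83
r17=10001 pc2: +4 =87
r18=10010 pc2: +4 =91
r19=10011 pc3: +8 =99
r20=10100 pc2: +4 =103
r21=10101 pc3: +8 =111
r22=10110 pc3: +8 =119
r23=10111 pc4: +16 =135
r24=11000 pc2: +4 =139
r25=11001 pc3: +8 =147
r26=11010 pc3: +8 =155
r27=11011 pc4: +16 =171
r28=11100 pc3: +8 =179
r29=11101 pc4: +16 =195
r30=11110 pc4: +16 =211
r31=11111 pc5: +32 =243
r32=100000 pc1: +2 =245
r33=100001 pc2: +4 =249
r34=100010 pc2: +4 =253
r35=100011 pc3: +8 =261
r36=100100 pc2: +4 =265
r37=100101 pc3: +8 =273
r38=100110 pc3: +8 =281
r39=100111 pc4: +16 =297
r40=101000 pc2: +4 =301
r41=101001 pc3: +8 =309
r42=101010 pc3: +8 =317
r43=101011 pc4: +16 =333
r44=101100 pc3: +8 =341
r45=101101 pc4: +16 =357
r46=101110 pc4: +16 =373
r47=101111 pc5: +32 =405
r48=110000 pc2: +4 =409
r49=110001 pc3: +8 =417
r50=110010 pc3: +8 =425
r51=110011 pc4: +16 =441
r52=110100 pc3: +8 =449
r53=110101 pc4: +16 =465
r54=110110 pc4: +16 =481
r55=110111 pc5: +32 =513
r56=111000 pc3: +8 =521
r57=111001 pc4: +16 =537
r58=111010 pc4: +16 =553
r59=111011 pc5: +32 =585
r60=111100 pc4: +16 =601
r61=111101 pc5: +32 =633
r62=111110 pc5: +32 =665
r63=111111 pc6: +64 =729
r64=1000000 pc1: +2 =731
r65=1000001 pc2: +4 =735
r66=1000010 pc2: +4 =739
r67=1000011 pc3: +8 =747
r68=1000100 pc2: +4 =751
r69=1000101 pc3: +8 =759
r70=1000110 pc3: +8 =767
r71=1000111 pc4: +16 =783
r72=1001000 pc2: +4 =787
r73=1001001 pc3: +8 =795
r74=1001010 pc3: +8 =803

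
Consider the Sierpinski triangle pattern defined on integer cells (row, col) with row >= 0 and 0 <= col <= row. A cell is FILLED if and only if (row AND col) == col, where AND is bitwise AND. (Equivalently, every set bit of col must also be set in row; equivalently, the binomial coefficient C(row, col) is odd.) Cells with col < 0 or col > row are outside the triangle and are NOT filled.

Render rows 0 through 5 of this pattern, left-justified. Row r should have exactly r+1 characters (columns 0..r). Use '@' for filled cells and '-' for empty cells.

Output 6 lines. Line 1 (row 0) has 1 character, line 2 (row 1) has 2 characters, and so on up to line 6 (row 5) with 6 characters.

Answer: @
@@
@-@
@@@@
@---@
@@--@@

Derivation:
r0=0: @
r1=1: @@
r2=10: @-@
r3=11: @@@@
r4=100: @---@
r5=101: @@--@@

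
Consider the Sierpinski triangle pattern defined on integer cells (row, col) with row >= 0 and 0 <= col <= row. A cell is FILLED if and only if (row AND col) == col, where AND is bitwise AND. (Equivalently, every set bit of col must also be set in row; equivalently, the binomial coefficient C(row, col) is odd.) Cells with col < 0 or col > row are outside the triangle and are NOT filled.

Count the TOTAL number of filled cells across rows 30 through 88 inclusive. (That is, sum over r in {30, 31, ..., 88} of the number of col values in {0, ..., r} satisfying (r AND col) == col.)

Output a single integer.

Answer: 812

Derivation:
r30=11110 pc4: +16 =16
r31=11111 pc5: +32 =48
r32=100000 pc1: +2 =50
r33=100001 pc2: +4 =54
r34=100010 pc2: +4 =58
r35=100011 pc3: +8 =66
r36=100100 pc2: +4 =70
r37=100101 pc3: +8 =78
r38=100110 pc3: +8 =86
r39=100111 pc4: +16 =102
r40=101000 pc2: +4 =106
r41=101001 pc3: +8 =114
r42=101010 pc3: +8 =122
r43=101011 pc4: +16 =138
r44=101100 pc3: +8 =146
r45=101101 pc4: +16 =162
r46=101110 pc4: +16 =178
r47=101111 pc5: +32 =210
r48=110000 pc2: +4 =214
r49=110001 pc3: +8 =222
r50=110010 pc3: +8 =230
r51=110011 pc4: +16 =246
r52=110100 pc3: +8 =254
r53=110101 pc4: +16 =270
r54=110110 pc4: +16 =286
r55=110111 pc5: +32 =318
r56=111000 pc3: +8 =326
r57=111001 pc4: +16 =342
r58=111010 pc4: +16 =358
r59=111011 pc5: +32 =390
r60=111100 pc4: +16 =406
r61=111101 pc5: +32 =438
r62=111110 pc5: +32 =470
r63=111111 pc6: +64 =534
r64=1000000 pc1: +2 =536
r65=1000001 pc2: +4 =540
r66=1000010 pc2: +4 =544
r67=1000011 pc3: +8 =552
r68=1000100 pc2: +4 =556
r69=1000101 pc3: +8 =564
r70=1000110 pc3: +8 =572
r71=1000111 pc4: +16 =588
r72=1001000 pc2: +4 =592
r73=1001001 pc3: +8 =600
r74=1001010 pc3: +8 =608
r75=1001011 pc4: +16 =624
r76=1001100 pc3: +8 =632
r77=1001101 pc4: +16 =648
r78=1001110 pc4: +16 =664
r79=1001111 pc5: +32 =696
r80=1010000 pc2: +4 =700
r81=1010001 pc3: +8 =708
r82=1010010 pc3: +8 =716
r83=1010011 pc4: +16 =732
r84=1010100 pc3: +8 =740
r85=1010101 pc4: +16 =756
r86=1010110 pc4: +16 =772
r87=1010111 pc5: +32 =804
r88=1011000 pc3: +8 =812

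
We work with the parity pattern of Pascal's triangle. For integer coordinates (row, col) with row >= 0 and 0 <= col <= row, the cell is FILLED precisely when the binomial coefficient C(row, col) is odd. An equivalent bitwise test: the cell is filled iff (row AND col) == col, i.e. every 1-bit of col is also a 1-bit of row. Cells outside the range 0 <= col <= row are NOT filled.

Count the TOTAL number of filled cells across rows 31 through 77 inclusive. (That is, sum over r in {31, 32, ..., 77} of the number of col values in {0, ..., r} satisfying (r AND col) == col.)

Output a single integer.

Answer: 632

Derivation:
r31=11111 pc5: +32 =32
r32=100000 pc1: +2 =34
r33=100001 pc2: +4 =38
r34=100010 pc2: +4 =42
r35=100011 pc3: +8 =50
r36=100100 pc2: +4 =54
r37=100101 pc3: +8 =62
r38=100110 pc3: +8 =70
r39=100111 pc4: +16 =86
r40=101000 pc2: +4 =90
r41=101001 pc3: +8 =98
r42=101010 pc3: +8 =106
r43=101011 pc4: +16 =122
r44=101100 pc3: +8 =130
r45=101101 pc4: +16 =146
r46=101110 pc4: +16 =162
r47=101111 pc5: +32 =194
r48=110000 pc2: +4 =198
r49=110001 pc3: +8 =206
r50=110010 pc3: +8 =214
r51=110011 pc4: +16 =230
r52=110100 pc3: +8 =238
r53=110101 pc4: +16 =254
r54=110110 pc4: +16 =270
r55=110111 pc5: +32 =302
r56=111000 pc3: +8 =310
r57=111001 pc4: +16 =326
r58=111010 pc4: +16 =342
r59=111011 pc5: +32 =374
r60=111100 pc4: +16 =390
r61=111101 pc5: +32 =422
r62=111110 pc5: +32 =454
r63=111111 pc6: +64 =518
r64=1000000 pc1: +2 =520
r65=1000001 pc2: +4 =524
r66=1000010 pc2: +4 =528
r67=1000011 pc3: +8 =536
r68=1000100 pc2: +4 =540
r69=1000101 pc3: +8 =548
r70=1000110 pc3: +8 =556
r71=1000111 pc4: +16 =572
r72=1001000 pc2: +4 =576
r73=1001001 pc3: +8 =584
r74=1001010 pc3: +8 =592
r75=1001011 pc4: +16 =608
r76=1001100 pc3: +8 =616
r77=1001101 pc4: +16 =632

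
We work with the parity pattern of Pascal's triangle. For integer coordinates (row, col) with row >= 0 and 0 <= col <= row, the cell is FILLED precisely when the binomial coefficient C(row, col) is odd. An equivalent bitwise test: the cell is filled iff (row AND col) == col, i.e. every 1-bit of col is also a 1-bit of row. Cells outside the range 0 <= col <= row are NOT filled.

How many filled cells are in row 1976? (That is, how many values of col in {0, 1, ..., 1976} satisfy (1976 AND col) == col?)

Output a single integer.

1976 in binary = 11110111000
popcount(1976) = number of 1-bits in 11110111000 = 7
A col c satisfies (1976 AND c) == c iff every set bit of c is also set in 1976; each of the 7 set bits of 1976 can independently be on or off in c.
count = 2^7 = 128

Answer: 128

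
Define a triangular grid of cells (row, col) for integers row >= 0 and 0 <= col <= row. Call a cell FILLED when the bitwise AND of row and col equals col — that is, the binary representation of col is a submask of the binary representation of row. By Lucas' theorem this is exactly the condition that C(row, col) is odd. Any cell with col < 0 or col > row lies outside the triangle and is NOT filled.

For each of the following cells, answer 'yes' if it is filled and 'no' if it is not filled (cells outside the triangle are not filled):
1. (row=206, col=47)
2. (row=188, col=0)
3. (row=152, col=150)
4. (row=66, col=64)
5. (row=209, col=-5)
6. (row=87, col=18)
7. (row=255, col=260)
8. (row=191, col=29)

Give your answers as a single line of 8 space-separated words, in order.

(206,47): row=0b11001110, col=0b101111, row AND col = 0b1110 = 14; 14 != 47 -> empty
(188,0): row=0b10111100, col=0b0, row AND col = 0b0 = 0; 0 == 0 -> filled
(152,150): row=0b10011000, col=0b10010110, row AND col = 0b10010000 = 144; 144 != 150 -> empty
(66,64): row=0b1000010, col=0b1000000, row AND col = 0b1000000 = 64; 64 == 64 -> filled
(209,-5): col outside [0, 209] -> not filled
(87,18): row=0b1010111, col=0b10010, row AND col = 0b10010 = 18; 18 == 18 -> filled
(255,260): col outside [0, 255] -> not filled
(191,29): row=0b10111111, col=0b11101, row AND col = 0b11101 = 29; 29 == 29 -> filled

Answer: no yes no yes no yes no yes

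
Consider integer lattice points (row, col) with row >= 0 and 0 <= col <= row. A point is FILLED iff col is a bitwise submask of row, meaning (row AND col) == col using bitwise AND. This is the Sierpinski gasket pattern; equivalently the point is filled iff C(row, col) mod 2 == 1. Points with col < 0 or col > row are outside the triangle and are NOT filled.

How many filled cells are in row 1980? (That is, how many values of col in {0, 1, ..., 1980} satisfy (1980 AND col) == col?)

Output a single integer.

1980 in binary = 11110111100
popcount(1980) = number of 1-bits in 11110111100 = 8
A col c satisfies (1980 AND c) == c iff every set bit of c is also set in 1980; each of the 8 set bits of 1980 can independently be on or off in c.
count = 2^8 = 256

Answer: 256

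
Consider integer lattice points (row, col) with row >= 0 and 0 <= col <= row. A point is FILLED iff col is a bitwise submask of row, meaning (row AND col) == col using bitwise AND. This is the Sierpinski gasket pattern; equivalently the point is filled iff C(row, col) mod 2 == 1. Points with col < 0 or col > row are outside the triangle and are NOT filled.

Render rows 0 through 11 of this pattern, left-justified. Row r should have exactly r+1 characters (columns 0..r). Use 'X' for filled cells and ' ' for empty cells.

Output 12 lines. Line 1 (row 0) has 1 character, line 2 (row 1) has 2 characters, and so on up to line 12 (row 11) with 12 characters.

r0=0: X
r1=1: XX
r2=10: X X
r3=11: XXXX
r4=100: X   X
r5=101: XX  XX
r6=110: X X X X
r7=111: XXXXXXXX
r8=1000: X       X
r9=1001: XX      XX
r10=1010: X X     X X
r11=1011: XXXX    XXXX

Answer: X
XX
X X
XXXX
X   X
XX  XX
X X X X
XXXXXXXX
X       X
XX      XX
X X     X X
XXXX    XXXX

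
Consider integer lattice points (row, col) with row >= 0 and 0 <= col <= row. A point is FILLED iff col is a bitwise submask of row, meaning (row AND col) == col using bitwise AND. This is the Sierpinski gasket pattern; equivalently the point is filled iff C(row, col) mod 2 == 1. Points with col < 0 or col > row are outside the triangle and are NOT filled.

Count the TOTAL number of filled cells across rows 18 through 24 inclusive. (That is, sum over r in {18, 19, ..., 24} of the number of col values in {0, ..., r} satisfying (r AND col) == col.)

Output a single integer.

r18=10010 pc2: +4 =4
r19=10011 pc3: +8 =12
r20=10100 pc2: +4 =16
r21=10101 pc3: +8 =24
r22=10110 pc3: +8 =32
r23=10111 pc4: +16 =48
r24=11000 pc2: +4 =52

Answer: 52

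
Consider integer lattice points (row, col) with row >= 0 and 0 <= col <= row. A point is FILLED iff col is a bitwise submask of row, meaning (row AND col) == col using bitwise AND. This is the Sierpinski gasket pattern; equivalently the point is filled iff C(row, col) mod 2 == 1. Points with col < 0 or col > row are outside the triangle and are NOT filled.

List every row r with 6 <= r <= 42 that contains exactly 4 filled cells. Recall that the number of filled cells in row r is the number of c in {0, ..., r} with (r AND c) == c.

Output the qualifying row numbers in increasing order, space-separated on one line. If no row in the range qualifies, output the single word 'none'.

Answer: 6 9 10 12 17 18 20 24 33 34 36 40

Derivation:
Row r has 2^popcount(r) filled cells, so we need popcount(r) = log2(4) = 2.
Scan r = 6..42 and keep those with exactly 2 one-bits:
r=6=110 popcount=2 -> KEEP
r=7=111 popcount=3 -> skip
r=8=1000 popcount=1 -> skip
r=9=1001 popcount=2 -> KEEP
r=10=1010 popcount=2 -> KEEP
r=11=1011 popcount=3 -> skip
r=12=1100 popcount=2 -> KEEP
r=13=1101 popcount=3 -> skip
r=14=1110 popcount=3 -> skip
r=15=1111 popcount=4 -> skip
r=16=10000 popcount=1 -> skip
r=17=10001 popcount=2 -> KEEP
r=18=10010 popcount=2 -> KEEP
r=19=10011 popcount=3 -> skip
r=20=10100 popcount=2 -> KEEP
r=21=10101 popcount=3 -> skip
r=22=10110 popcount=3 -> skip
r=23=10111 popcount=4 -> skip
r=24=11000 popcount=2 -> KEEP
r=25=11001 popcount=3 -> skip
r=26=11010 popcount=3 -> skip
r=27=11011 popcount=4 -> skip
r=28=11100 popcount=3 -> skip
r=29=11101 popcount=4 -> skip
r=30=11110 popcount=4 -> skip
r=31=11111 popcount=5 -> skip
r=32=100000 popcount=1 -> skip
r=33=100001 popcount=2 -> KEEP
r=34=100010 popcount=2 -> KEEP
r=35=100011 popcount=3 -> skip
r=36=100100 popcount=2 -> KEEP
r=37=100101 popcount=3 -> skip
r=38=100110 popcount=3 -> skip
r=39=100111 popcount=4 -> skip
r=40=101000 popcount=2 -> KEEP
r=41=101001 popcount=3 -> skip
r=42=101010 popcount=3 -> skip
Kept rows: 6 9 10 12 17 18 20 24 33 34 36 40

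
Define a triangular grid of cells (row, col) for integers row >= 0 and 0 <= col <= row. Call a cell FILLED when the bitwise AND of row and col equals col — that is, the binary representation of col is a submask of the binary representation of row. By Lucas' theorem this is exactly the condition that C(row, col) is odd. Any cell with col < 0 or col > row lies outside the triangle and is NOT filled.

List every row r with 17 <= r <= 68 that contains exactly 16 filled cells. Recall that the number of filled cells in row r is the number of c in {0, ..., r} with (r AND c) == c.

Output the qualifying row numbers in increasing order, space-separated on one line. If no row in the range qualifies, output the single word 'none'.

Row r has 2^popcount(r) filled cells, so we need popcount(r) = log2(16) = 4.
Scan r = 17..68 and keep those with exactly 4 one-bits:
r=17=10001 popcount=2 -> skip
r=18=10010 popcount=2 -> skip
r=19=10011 popcount=3 -> skip
r=20=10100 popcount=2 -> skip
r=21=10101 popcount=3 -> skip
r=22=10110 popcount=3 -> skip
r=23=10111 popcount=4 -> KEEP
r=24=11000 popcount=2 -> skip
r=25=11001 popcount=3 -> skip
r=26=11010 popcount=3 -> skip
r=27=11011 popcount=4 -> KEEP
r=28=11100 popcount=3 -> skip
r=29=11101 popcount=4 -> KEEP
r=30=11110 popcount=4 -> KEEP
r=31=11111 popcount=5 -> skip
r=32=100000 popcount=1 -> skip
r=33=100001 popcount=2 -> skip
r=34=100010 popcount=2 -> skip
r=35=100011 popcount=3 -> skip
r=36=100100 popcount=2 -> skip
r=37=100101 popcount=3 -> skip
r=38=100110 popcount=3 -> skip
r=39=100111 popcount=4 -> KEEP
r=40=101000 popcount=2 -> skip
r=41=101001 popcount=3 -> skip
r=42=101010 popcount=3 -> skip
r=43=101011 popcount=4 -> KEEP
r=44=101100 popcount=3 -> skip
r=45=101101 popcount=4 -> KEEP
r=46=101110 popcount=4 -> KEEP
r=47=101111 popcount=5 -> skip
r=48=110000 popcount=2 -> skip
r=49=110001 popcount=3 -> skip
r=50=110010 popcount=3 -> skip
r=51=110011 popcount=4 -> KEEP
r=52=110100 popcount=3 -> skip
r=53=110101 popcount=4 -> KEEP
r=54=110110 popcount=4 -> KEEP
r=55=110111 popcount=5 -> skip
r=56=111000 popcount=3 -> skip
r=57=111001 popcount=4 -> KEEP
r=58=111010 popcount=4 -> KEEP
r=59=111011 popcount=5 -> skip
r=60=111100 popcount=4 -> KEEP
r=61=111101 popcount=5 -> skip
r=62=111110 popcount=5 -> skip
r=63=111111 popcount=6 -> skip
r=64=1000000 popcount=1 -> skip
r=65=1000001 popcount=2 -> skip
r=66=1000010 popcount=2 -> skip
r=67=1000011 popcount=3 -> skip
r=68=1000100 popcount=2 -> skip
Kept rows: 23 27 29 30 39 43 45 46 51 53 54 57 58 60

Answer: 23 27 29 30 39 43 45 46 51 53 54 57 58 60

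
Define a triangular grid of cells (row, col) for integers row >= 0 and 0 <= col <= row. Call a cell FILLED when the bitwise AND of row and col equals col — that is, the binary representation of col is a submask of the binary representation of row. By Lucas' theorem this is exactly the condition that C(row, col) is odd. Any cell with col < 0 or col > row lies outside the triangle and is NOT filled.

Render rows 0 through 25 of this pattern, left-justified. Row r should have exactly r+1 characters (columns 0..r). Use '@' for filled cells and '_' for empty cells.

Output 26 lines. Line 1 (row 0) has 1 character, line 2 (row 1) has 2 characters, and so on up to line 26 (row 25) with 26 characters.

Answer: @
@@
@_@
@@@@
@___@
@@__@@
@_@_@_@
@@@@@@@@
@_______@
@@______@@
@_@_____@_@
@@@@____@@@@
@___@___@___@
@@__@@__@@__@@
@_@_@_@_@_@_@_@
@@@@@@@@@@@@@@@@
@_______________@
@@______________@@
@_@_____________@_@
@@@@____________@@@@
@___@___________@___@
@@__@@__________@@__@@
@_@_@_@_________@_@_@_@
@@@@@@@@________@@@@@@@@
@_______@_______@_______@
@@______@@______@@______@@

Derivation:
r0=0: @
r1=1: @@
r2=10: @_@
r3=11: @@@@
r4=100: @___@
r5=101: @@__@@
r6=110: @_@_@_@
r7=111: @@@@@@@@
r8=1000: @_______@
r9=1001: @@______@@
r10=1010: @_@_____@_@
r11=1011: @@@@____@@@@
r12=1100: @___@___@___@
r13=1101: @@__@@__@@__@@
r14=1110: @_@_@_@_@_@_@_@
r15=1111: @@@@@@@@@@@@@@@@
r16=10000: @_______________@
r17=10001: @@______________@@
r18=10010: @_@_____________@_@
r19=10011: @@@@____________@@@@
r20=10100: @___@___________@___@
r21=10101: @@__@@__________@@__@@
r22=10110: @_@_@_@_________@_@_@_@
r23=10111: @@@@@@@@________@@@@@@@@
r24=11000: @_______@_______@_______@
r25=11001: @@______@@______@@______@@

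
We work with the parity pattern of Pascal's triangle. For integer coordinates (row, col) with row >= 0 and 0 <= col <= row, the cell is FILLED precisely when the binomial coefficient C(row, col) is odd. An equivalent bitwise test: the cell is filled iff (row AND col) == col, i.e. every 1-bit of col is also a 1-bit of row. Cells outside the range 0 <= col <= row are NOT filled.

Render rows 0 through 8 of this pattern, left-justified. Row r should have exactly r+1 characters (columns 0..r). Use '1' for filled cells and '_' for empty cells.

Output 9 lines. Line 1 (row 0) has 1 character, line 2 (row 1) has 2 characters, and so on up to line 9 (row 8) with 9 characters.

Answer: 1
11
1_1
1111
1___1
11__11
1_1_1_1
11111111
1_______1

Derivation:
r0=0: 1
r1=1: 11
r2=10: 1_1
r3=11: 1111
r4=100: 1___1
r5=101: 11__11
r6=110: 1_1_1_1
r7=111: 11111111
r8=1000: 1_______1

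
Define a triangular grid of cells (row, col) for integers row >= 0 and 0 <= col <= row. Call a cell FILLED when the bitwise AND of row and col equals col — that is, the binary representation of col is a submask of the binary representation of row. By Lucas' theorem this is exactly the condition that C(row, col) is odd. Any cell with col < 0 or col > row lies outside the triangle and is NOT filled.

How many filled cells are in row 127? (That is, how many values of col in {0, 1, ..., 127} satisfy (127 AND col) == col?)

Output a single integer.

Answer: 128

Derivation:
127 in binary = 1111111
popcount(127) = number of 1-bits in 1111111 = 7
A col c satisfies (127 AND c) == c iff every set bit of c is also set in 127; each of the 7 set bits of 127 can independently be on or off in c.
count = 2^7 = 128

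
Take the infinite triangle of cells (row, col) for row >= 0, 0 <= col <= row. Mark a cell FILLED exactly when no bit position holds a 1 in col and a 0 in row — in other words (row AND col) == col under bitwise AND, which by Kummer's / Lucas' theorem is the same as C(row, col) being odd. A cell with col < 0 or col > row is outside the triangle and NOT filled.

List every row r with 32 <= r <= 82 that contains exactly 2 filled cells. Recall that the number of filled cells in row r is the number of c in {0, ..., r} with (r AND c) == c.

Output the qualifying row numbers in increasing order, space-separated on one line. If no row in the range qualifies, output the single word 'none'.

Row r has 2^popcount(r) filled cells, so we need popcount(r) = log2(2) = 1.
Scan r = 32..82 and keep those with exactly 1 one-bits:
r=32=100000 popcount=1 -> KEEP
r=33=100001 popcount=2 -> skip
r=34=100010 popcount=2 -> skip
r=35=100011 popcount=3 -> skip
r=36=100100 popcount=2 -> skip
r=37=100101 popcount=3 -> skip
r=38=100110 popcount=3 -> skip
r=39=100111 popcount=4 -> skip
r=40=101000 popcount=2 -> skip
r=41=101001 popcount=3 -> skip
r=42=101010 popcount=3 -> skip
r=43=101011 popcount=4 -> skip
r=44=101100 popcount=3 -> skip
r=45=101101 popcount=4 -> skip
r=46=101110 popcount=4 -> skip
r=47=101111 popcount=5 -> skip
r=48=110000 popcount=2 -> skip
r=49=110001 popcount=3 -> skip
r=50=110010 popcount=3 -> skip
r=51=110011 popcount=4 -> skip
r=52=110100 popcount=3 -> skip
r=53=110101 popcount=4 -> skip
r=54=110110 popcount=4 -> skip
r=55=110111 popcount=5 -> skip
r=56=111000 popcount=3 -> skip
r=57=111001 popcount=4 -> skip
r=58=111010 popcount=4 -> skip
r=59=111011 popcount=5 -> skip
r=60=111100 popcount=4 -> skip
r=61=111101 popcount=5 -> skip
r=62=111110 popcount=5 -> skip
r=63=111111 popcount=6 -> skip
r=64=1000000 popcount=1 -> KEEP
r=65=1000001 popcount=2 -> skip
r=66=1000010 popcount=2 -> skip
r=67=1000011 popcount=3 -> skip
r=68=1000100 popcount=2 -> skip
r=69=1000101 popcount=3 -> skip
r=70=1000110 popcount=3 -> skip
r=71=1000111 popcount=4 -> skip
r=72=1001000 popcount=2 -> skip
r=73=1001001 popcount=3 -> skip
r=74=1001010 popcount=3 -> skip
r=75=1001011 popcount=4 -> skip
r=76=1001100 popcount=3 -> skip
r=77=1001101 popcount=4 -> skip
r=78=1001110 popcount=4 -> skip
r=79=1001111 popcount=5 -> skip
r=80=1010000 popcount=2 -> skip
r=81=1010001 popcount=3 -> skip
r=82=1010010 popcount=3 -> skip
Kept rows: 32 64

Answer: 32 64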